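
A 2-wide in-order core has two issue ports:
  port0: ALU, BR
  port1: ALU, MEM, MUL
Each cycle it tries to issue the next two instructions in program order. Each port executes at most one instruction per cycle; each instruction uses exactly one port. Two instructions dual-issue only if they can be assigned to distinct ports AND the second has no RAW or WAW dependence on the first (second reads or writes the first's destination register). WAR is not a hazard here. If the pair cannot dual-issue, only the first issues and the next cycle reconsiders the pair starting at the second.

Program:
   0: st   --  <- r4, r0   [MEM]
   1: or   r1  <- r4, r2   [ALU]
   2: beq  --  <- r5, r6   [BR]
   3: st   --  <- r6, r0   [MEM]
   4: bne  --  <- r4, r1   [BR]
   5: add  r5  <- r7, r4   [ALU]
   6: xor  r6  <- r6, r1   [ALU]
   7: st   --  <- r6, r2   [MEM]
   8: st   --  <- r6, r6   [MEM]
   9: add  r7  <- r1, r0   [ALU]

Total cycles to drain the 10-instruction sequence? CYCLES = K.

c0: i0,i1 st.MEM or.ALU  pair
c1: i2,i3 beq.BR st.MEM  pair
c2: i4,i5 bne.BR add.ALU  pair
c3: i6 xor.ALU  RAW r6
c4: i7 st.MEM  no-port MEM/MEM
c5: i8,i9 st.MEM add.ALU  pair

CYCLES = 6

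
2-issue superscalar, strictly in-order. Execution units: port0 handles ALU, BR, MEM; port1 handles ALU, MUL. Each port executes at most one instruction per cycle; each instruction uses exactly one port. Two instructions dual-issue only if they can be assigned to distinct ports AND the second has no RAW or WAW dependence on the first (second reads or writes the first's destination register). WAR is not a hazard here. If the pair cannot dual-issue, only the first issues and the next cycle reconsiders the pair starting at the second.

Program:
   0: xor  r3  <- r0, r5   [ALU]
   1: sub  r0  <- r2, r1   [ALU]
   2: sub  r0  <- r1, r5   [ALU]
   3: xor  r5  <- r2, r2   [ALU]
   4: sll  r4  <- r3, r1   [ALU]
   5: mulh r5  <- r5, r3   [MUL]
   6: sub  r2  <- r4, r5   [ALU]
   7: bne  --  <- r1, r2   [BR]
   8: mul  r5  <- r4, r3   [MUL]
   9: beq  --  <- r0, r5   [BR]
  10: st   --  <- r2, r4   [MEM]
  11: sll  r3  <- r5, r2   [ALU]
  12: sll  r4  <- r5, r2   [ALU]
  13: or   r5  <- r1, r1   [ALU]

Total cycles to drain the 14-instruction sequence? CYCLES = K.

CYCLES = 8

t=0 i0,i1:xor sub ; 2-wide
t=1 i2,i3:sub xor ; 2-wide
t=2 i4,i5:sll mulh ; 2-wide
t=3 i6:sub ; RAW r2
t=4 i7,i8:bne mul ; 2-wide
t=5 i9:beq ; no-port BR/MEM
t=6 i10,i11:st sll ; 2-wide
t=7 i12,i13:sll or ; 2-wide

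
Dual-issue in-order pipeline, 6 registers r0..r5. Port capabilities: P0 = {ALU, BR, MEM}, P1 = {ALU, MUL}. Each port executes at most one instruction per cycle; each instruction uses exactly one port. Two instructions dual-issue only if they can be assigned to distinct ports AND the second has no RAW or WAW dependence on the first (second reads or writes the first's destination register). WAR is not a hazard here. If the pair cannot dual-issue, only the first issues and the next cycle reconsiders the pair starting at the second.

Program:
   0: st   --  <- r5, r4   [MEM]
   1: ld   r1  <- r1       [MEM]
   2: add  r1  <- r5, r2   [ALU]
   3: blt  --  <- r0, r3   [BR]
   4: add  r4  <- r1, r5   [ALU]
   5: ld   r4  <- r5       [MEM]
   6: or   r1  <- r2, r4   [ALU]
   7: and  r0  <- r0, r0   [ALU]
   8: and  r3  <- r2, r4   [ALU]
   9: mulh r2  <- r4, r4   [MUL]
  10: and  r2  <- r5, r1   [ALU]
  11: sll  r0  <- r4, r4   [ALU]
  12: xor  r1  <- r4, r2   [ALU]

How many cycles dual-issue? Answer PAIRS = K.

#0 head=0: st i0 no-port MEM/MEM
#1 head=1: ld i1 WAW r1
#2 head=2: add blt i2/i3 dual
#3 head=4: add i4 WAW r4
#4 head=5: ld i5 RAW r4
#5 head=6: or and i6/i7 dual
#6 head=8: and mulh i8/i9 dual
#7 head=10: and sll i10/i11 dual
#8 head=12: xor i12 tail

PAIRS = 4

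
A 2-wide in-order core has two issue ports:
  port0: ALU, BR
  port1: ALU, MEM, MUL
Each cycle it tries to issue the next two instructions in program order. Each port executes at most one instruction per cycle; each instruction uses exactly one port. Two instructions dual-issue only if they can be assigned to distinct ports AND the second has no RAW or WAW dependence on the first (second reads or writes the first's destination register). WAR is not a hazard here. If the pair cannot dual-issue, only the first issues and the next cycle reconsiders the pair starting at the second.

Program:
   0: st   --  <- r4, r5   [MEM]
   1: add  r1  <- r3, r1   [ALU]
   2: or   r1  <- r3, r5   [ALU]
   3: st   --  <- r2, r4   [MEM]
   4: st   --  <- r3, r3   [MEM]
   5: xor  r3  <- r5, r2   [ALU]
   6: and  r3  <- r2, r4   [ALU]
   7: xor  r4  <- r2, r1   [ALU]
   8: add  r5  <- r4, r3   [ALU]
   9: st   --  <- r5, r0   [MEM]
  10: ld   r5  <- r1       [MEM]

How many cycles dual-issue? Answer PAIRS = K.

0. st+add @i0,i1  | pair
1. or+st @i2,i3  | pair
2. st+xor @i4,i5  | pair
3. and+xor @i6,i7  | pair
4. add @i8  | RAW r5
5. st @i9  | no-port MEM/MEM
6. ld @i10  | tail

PAIRS = 4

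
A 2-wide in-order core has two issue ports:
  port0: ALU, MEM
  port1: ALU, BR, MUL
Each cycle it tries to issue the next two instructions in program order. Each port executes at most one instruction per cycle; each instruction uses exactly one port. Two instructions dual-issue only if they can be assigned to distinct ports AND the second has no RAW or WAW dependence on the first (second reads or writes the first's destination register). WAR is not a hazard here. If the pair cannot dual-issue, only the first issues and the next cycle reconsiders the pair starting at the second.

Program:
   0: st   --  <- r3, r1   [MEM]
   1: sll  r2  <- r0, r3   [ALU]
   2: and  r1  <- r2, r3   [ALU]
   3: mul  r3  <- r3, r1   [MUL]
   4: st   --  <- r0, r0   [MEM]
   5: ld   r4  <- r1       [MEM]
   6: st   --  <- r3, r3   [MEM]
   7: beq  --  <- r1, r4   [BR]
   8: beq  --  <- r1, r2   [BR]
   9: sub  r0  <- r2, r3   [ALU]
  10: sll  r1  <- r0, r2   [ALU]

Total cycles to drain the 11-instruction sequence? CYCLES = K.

t=0 i0,i1:st.MEM/sll.ALU ; 2-wide
t=1 i2:and.ALU ; RAW r1
t=2 i3,i4:mul.MUL/st.MEM ; 2-wide
t=3 i5:ld.MEM ; no-port MEM/MEM
t=4 i6,i7:st.MEM/beq.BR ; 2-wide
t=5 i8,i9:beq.BR/sub.ALU ; 2-wide
t=6 i10:sll.ALU ; tail

CYCLES = 7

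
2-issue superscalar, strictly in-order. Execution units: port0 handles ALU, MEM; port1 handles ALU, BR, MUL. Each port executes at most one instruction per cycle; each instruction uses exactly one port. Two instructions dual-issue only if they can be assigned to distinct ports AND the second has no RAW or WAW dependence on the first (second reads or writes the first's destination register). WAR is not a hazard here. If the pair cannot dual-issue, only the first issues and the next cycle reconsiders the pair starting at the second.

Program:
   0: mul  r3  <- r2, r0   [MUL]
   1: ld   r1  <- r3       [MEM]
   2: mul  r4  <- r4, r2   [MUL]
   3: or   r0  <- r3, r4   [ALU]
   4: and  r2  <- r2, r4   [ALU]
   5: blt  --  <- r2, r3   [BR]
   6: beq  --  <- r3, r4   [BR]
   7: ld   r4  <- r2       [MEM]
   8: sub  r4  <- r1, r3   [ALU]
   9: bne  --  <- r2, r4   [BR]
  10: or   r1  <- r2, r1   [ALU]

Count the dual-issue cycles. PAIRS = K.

t=0 i0:mul.MUL ; RAW r3
t=1 i1+i2:ld.MEM mul.MUL ; pair
t=2 i3+i4:or.ALU and.ALU ; pair
t=3 i5:blt.BR ; no-port BR/BR
t=4 i6+i7:beq.BR ld.MEM ; pair
t=5 i8:sub.ALU ; RAW r4
t=6 i9+i10:bne.BR or.ALU ; pair

PAIRS = 4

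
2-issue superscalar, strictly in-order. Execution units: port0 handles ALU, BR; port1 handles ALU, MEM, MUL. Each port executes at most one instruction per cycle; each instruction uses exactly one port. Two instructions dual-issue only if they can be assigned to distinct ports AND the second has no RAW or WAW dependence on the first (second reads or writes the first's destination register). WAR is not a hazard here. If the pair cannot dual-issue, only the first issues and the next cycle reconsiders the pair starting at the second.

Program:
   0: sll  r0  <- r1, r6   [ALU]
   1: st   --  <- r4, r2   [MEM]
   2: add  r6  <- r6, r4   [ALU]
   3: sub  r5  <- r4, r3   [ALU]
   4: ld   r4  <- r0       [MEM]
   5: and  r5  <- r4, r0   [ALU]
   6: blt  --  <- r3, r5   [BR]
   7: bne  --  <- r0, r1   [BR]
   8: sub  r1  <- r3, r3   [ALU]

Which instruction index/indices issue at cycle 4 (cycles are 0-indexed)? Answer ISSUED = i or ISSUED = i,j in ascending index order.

t=0 i0+i1:sll st ; 2-wide
t=1 i2+i3:add sub ; 2-wide
t=2 i4:ld ; RAW r4
t=3 i5:and ; RAW r5
t=4 i6:blt ; no-port BR/BR
t=5 i7+i8:bne sub ; 2-wide

ISSUED = 6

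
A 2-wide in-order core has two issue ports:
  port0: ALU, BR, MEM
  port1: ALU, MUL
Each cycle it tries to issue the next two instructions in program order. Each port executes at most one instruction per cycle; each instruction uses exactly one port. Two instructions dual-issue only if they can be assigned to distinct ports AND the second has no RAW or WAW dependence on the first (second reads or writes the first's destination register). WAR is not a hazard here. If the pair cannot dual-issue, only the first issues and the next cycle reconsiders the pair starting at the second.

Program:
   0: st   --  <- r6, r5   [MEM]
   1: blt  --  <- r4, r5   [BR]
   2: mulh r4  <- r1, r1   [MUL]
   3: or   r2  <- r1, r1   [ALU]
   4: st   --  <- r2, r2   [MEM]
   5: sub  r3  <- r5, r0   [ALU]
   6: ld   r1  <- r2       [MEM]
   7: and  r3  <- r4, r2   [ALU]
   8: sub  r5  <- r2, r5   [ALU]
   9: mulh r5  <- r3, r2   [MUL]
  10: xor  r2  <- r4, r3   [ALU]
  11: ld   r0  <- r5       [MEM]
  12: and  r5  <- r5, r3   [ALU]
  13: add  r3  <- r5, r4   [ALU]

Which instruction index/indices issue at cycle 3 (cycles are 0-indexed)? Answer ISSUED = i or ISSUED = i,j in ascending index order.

ISSUED = 4,5

[0] i0  st.MEM  -- no-port MEM/BR
[1] i1&i2  blt.BR;mulh.MUL  -- dual
[2] i3  or.ALU  -- RAW r2
[3] i4&i5  st.MEM;sub.ALU  -- dual
[4] i6&i7  ld.MEM;and.ALU  -- dual
[5] i8  sub.ALU  -- WAW r5
[6] i9&i10  mulh.MUL;xor.ALU  -- dual
[7] i11&i12  ld.MEM;and.ALU  -- dual
[8] i13  add.ALU  -- tail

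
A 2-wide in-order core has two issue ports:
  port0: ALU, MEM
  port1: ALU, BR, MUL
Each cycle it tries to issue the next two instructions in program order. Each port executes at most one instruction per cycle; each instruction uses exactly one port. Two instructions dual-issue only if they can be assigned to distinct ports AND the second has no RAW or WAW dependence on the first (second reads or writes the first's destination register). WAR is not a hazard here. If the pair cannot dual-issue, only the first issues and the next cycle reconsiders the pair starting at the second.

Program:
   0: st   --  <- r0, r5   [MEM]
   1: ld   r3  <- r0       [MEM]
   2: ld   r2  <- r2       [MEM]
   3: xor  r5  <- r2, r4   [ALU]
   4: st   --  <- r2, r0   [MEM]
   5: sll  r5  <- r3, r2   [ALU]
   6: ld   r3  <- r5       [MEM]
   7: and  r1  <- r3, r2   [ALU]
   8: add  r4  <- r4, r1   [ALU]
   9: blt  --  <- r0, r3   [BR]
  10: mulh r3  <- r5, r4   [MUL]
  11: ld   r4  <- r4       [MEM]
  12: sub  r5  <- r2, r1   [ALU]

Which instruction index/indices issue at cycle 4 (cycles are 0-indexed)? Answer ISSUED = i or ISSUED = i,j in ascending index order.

ISSUED = 5

c0: i0 st.MEM  no-port MEM/MEM
c1: i1 ld.MEM  no-port MEM/MEM
c2: i2 ld.MEM  RAW r2
c3: i3,i4 xor.ALU+st.MEM  2-wide
c4: i5 sll.ALU  RAW r5
c5: i6 ld.MEM  RAW r3
c6: i7 and.ALU  RAW r1
c7: i8,i9 add.ALU+blt.BR  2-wide
c8: i10,i11 mulh.MUL+ld.MEM  2-wide
c9: i12 sub.ALU  tail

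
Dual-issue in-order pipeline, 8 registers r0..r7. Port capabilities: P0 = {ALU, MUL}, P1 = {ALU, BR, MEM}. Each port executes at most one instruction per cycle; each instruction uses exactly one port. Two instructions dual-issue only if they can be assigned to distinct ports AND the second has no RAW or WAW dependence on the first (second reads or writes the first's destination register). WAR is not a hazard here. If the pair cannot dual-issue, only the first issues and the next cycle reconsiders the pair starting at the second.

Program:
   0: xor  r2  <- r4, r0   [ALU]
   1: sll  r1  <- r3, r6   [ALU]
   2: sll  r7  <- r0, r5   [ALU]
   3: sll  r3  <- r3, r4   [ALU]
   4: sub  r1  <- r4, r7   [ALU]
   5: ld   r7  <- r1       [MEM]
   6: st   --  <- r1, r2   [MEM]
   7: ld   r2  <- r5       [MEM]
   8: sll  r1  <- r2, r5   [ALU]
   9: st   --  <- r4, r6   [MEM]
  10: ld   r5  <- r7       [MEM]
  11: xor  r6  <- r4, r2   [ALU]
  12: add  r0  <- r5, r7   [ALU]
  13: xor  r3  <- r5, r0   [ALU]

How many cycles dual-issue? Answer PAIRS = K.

#0 head=0: xor+sll i0,i1 pair
#1 head=2: sll+sll i2,i3 pair
#2 head=4: sub i4 RAW r1
#3 head=5: ld i5 no-port MEM/MEM
#4 head=6: st i6 no-port MEM/MEM
#5 head=7: ld i7 RAW r2
#6 head=8: sll+st i8,i9 pair
#7 head=10: ld+xor i10,i11 pair
#8 head=12: add i12 RAW r0
#9 head=13: xor i13 tail

PAIRS = 4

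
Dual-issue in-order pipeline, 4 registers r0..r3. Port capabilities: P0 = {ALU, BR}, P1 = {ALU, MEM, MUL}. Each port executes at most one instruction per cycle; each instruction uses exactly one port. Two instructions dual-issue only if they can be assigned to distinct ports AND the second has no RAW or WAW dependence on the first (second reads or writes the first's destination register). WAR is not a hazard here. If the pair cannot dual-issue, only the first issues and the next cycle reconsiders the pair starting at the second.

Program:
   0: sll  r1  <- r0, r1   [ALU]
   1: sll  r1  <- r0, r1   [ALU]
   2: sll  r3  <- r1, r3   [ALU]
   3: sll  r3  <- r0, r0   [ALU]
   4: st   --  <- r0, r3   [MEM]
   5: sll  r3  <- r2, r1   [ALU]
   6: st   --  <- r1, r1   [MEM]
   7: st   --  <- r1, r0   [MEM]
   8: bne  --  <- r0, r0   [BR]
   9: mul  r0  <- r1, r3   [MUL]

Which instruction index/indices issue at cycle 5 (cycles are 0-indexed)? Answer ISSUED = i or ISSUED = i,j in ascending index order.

c0: i0 sll.ALU  RAW+WAW r1
c1: i1 sll.ALU  RAW r1
c2: i2 sll.ALU  WAW r3
c3: i3 sll.ALU  RAW r3
c4: i4,i5 st.MEM;sll.ALU  dual
c5: i6 st.MEM  no-port MEM/MEM
c6: i7,i8 st.MEM;bne.BR  dual
c7: i9 mul.MUL  tail

ISSUED = 6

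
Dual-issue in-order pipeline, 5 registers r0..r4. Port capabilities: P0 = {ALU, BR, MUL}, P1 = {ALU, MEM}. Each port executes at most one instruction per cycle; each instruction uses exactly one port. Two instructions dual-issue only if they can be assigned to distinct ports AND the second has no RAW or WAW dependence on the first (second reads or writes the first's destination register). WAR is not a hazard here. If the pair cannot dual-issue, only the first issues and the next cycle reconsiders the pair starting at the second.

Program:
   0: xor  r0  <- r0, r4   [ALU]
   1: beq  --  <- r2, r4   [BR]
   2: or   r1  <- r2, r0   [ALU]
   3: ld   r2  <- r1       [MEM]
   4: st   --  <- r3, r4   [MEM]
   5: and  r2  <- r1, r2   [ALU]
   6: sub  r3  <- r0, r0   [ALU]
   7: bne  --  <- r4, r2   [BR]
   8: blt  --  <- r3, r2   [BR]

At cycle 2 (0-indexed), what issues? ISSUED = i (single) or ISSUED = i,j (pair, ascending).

  cy0 -> i0&i1 (xor;beq) dual
  cy1 -> i2 (or) RAW r1
  cy2 -> i3 (ld) no-port MEM/MEM
  cy3 -> i4&i5 (st;and) dual
  cy4 -> i6&i7 (sub;bne) dual
  cy5 -> i8 (blt) tail

ISSUED = 3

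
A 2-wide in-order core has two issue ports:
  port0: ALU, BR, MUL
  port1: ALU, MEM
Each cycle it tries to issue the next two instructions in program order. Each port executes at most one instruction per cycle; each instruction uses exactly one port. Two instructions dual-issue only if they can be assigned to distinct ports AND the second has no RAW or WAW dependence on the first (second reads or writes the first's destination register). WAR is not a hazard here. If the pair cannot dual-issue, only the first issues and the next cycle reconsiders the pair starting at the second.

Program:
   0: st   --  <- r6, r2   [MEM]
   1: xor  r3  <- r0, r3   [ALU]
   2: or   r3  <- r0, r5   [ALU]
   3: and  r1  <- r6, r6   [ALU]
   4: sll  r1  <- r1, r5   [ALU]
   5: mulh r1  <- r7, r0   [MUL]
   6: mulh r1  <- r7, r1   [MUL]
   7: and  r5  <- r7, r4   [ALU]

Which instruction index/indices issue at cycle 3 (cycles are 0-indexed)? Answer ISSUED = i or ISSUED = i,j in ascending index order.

ISSUED = 5

  cy0 -> i0&i1 (st.MEM/xor.ALU) pair
  cy1 -> i2&i3 (or.ALU/and.ALU) pair
  cy2 -> i4 (sll.ALU) WAW r1
  cy3 -> i5 (mulh.MUL) no-port MUL/MUL
  cy4 -> i6&i7 (mulh.MUL/and.ALU) pair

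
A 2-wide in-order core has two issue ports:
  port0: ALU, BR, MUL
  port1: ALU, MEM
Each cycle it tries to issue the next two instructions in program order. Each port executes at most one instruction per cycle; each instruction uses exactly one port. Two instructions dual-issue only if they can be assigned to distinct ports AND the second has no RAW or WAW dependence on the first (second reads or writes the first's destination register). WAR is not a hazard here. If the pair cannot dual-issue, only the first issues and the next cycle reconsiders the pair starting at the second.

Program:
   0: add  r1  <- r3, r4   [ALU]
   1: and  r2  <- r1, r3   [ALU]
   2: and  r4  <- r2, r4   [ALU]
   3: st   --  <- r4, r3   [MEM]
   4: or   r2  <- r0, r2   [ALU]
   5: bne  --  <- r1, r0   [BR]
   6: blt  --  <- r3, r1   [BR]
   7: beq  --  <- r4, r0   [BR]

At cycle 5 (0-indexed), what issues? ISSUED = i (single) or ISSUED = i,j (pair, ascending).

t=0 i0:add ; RAW r1
t=1 i1:and ; RAW r2
t=2 i2:and ; RAW r4
t=3 i3+i4:st or ; 2-wide
t=4 i5:bne ; no-port BR/BR
t=5 i6:blt ; no-port BR/BR
t=6 i7:beq ; tail

ISSUED = 6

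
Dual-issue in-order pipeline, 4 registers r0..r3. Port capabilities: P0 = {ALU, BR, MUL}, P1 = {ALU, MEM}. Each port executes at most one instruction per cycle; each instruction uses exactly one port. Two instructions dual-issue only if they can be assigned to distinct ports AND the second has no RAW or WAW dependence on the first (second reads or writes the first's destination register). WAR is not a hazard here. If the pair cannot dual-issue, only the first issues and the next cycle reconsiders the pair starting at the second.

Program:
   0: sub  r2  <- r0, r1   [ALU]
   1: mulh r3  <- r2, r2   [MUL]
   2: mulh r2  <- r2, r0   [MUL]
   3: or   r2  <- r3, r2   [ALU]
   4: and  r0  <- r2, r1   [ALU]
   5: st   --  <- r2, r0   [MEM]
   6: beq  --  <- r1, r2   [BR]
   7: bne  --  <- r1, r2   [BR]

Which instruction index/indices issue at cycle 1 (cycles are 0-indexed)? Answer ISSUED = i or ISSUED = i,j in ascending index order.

  cy0 -> i0 (sub) RAW r2
  cy1 -> i1 (mulh) no-port MUL/MUL
  cy2 -> i2 (mulh) RAW+WAW r2
  cy3 -> i3 (or) RAW r2
  cy4 -> i4 (and) RAW r0
  cy5 -> i5,i6 (st beq) pair
  cy6 -> i7 (bne) tail

ISSUED = 1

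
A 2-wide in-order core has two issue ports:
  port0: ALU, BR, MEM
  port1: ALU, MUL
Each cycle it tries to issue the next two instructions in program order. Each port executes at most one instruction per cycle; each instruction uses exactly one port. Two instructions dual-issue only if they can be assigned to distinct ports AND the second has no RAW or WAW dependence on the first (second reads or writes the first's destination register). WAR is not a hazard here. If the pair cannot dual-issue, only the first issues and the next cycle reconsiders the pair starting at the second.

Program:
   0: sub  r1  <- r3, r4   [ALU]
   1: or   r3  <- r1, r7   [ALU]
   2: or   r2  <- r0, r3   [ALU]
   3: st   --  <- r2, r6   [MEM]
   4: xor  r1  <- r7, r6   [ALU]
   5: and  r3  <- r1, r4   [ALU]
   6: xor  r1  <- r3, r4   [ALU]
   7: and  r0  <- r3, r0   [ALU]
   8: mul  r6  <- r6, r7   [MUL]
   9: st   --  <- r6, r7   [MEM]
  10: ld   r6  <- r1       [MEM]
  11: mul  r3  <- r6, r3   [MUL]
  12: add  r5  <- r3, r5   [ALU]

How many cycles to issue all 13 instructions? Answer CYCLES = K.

CYCLES = 11

  cy0 -> i0 (sub.ALU) RAW r1
  cy1 -> i1 (or.ALU) RAW r3
  cy2 -> i2 (or.ALU) RAW r2
  cy3 -> i3/i4 (st.MEM/xor.ALU) dual
  cy4 -> i5 (and.ALU) RAW r3
  cy5 -> i6/i7 (xor.ALU/and.ALU) dual
  cy6 -> i8 (mul.MUL) RAW r6
  cy7 -> i9 (st.MEM) no-port MEM/MEM
  cy8 -> i10 (ld.MEM) RAW r6
  cy9 -> i11 (mul.MUL) RAW r3
  cy10 -> i12 (add.ALU) tail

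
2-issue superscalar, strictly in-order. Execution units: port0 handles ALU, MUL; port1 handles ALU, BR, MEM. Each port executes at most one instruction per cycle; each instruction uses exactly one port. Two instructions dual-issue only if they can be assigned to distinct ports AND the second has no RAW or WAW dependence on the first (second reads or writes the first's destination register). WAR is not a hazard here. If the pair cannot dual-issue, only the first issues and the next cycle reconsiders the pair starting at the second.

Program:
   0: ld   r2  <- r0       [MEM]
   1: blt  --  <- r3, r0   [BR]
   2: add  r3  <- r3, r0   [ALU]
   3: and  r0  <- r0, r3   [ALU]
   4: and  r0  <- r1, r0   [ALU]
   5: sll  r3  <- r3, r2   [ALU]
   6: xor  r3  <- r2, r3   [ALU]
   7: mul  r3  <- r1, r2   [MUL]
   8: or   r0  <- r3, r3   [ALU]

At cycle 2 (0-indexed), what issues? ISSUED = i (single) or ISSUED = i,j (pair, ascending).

ISSUED = 3

c0: i0 ld  no-port MEM/BR
c1: i1&i2 blt;add  dual
c2: i3 and  RAW+WAW r0
c3: i4&i5 and;sll  dual
c4: i6 xor  WAW r3
c5: i7 mul  RAW r3
c6: i8 or  tail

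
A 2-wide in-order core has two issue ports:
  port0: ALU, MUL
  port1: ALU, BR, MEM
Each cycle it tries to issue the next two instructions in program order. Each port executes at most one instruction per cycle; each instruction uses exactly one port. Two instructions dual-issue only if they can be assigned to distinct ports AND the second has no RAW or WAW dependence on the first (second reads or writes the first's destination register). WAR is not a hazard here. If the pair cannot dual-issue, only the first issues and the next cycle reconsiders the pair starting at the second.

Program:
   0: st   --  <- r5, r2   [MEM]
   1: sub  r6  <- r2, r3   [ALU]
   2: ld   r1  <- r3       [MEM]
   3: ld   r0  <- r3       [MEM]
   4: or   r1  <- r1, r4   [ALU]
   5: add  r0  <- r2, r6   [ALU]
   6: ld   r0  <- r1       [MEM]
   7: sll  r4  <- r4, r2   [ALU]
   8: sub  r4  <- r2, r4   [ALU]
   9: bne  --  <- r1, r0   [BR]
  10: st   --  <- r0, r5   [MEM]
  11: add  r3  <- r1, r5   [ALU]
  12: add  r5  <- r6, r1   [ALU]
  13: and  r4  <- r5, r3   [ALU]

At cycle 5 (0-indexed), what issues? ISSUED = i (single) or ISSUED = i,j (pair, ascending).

ISSUED = 8,9

0. st.MEM sub.ALU @i0,i1  | dual
1. ld.MEM @i2  | no-port MEM/MEM
2. ld.MEM or.ALU @i3,i4  | dual
3. add.ALU @i5  | WAW r0
4. ld.MEM sll.ALU @i6,i7  | dual
5. sub.ALU bne.BR @i8,i9  | dual
6. st.MEM add.ALU @i10,i11  | dual
7. add.ALU @i12  | RAW r5
8. and.ALU @i13  | tail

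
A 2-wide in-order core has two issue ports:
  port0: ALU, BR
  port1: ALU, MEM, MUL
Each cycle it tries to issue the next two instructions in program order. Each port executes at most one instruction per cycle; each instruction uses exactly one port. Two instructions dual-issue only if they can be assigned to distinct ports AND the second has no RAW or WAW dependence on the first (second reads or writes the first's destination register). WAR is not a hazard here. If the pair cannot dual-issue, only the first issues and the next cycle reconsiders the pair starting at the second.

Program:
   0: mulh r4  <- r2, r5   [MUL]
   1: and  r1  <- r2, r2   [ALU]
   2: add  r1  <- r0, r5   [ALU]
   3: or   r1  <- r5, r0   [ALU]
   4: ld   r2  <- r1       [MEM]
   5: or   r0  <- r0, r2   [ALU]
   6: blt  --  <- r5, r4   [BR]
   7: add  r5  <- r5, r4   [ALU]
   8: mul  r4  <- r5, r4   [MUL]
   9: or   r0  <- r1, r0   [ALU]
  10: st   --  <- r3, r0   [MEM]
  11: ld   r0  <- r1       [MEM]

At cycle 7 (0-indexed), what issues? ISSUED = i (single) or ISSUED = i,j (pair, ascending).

ISSUED = 10

[0] i0&i1  mulh/and  -- 2-wide
[1] i2  add  -- WAW r1
[2] i3  or  -- RAW r1
[3] i4  ld  -- RAW r2
[4] i5&i6  or/blt  -- 2-wide
[5] i7  add  -- RAW r5
[6] i8&i9  mul/or  -- 2-wide
[7] i10  st  -- no-port MEM/MEM
[8] i11  ld  -- tail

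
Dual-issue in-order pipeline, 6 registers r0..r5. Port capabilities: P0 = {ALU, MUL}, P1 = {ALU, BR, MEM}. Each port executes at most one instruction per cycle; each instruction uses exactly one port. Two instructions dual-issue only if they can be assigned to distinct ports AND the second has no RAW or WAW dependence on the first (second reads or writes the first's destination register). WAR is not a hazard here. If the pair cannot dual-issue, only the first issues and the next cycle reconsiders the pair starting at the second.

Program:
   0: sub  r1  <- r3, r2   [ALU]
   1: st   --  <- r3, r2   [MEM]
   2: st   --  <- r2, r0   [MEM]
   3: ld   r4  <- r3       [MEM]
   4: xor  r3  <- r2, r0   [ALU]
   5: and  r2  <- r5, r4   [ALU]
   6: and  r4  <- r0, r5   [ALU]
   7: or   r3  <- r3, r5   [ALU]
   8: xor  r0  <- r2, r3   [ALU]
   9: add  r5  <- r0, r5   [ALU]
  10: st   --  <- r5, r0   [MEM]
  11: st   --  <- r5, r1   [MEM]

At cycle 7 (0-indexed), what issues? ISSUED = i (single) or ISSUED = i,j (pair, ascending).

0. sub+st @i0/i1  | pair
1. st @i2  | no-port MEM/MEM
2. ld+xor @i3/i4  | pair
3. and+and @i5/i6  | pair
4. or @i7  | RAW r3
5. xor @i8  | RAW r0
6. add @i9  | RAW r5
7. st @i10  | no-port MEM/MEM
8. st @i11  | tail

ISSUED = 10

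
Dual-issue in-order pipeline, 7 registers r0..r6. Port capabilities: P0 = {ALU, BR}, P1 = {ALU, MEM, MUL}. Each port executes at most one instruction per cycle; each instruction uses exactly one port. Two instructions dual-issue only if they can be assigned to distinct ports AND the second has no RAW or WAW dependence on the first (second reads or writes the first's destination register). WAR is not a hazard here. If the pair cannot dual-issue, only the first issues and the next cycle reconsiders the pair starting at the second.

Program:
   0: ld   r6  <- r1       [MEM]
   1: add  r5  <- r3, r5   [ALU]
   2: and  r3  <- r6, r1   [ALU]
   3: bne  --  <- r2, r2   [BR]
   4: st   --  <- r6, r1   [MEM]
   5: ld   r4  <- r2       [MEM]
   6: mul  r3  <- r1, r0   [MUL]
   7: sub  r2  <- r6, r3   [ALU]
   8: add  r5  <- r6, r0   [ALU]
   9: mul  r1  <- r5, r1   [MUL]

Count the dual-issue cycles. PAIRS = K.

PAIRS = 3

0. ld.MEM;add.ALU @i0&i1  | 2-wide
1. and.ALU;bne.BR @i2&i3  | 2-wide
2. st.MEM @i4  | no-port MEM/MEM
3. ld.MEM @i5  | no-port MEM/MUL
4. mul.MUL @i6  | RAW r3
5. sub.ALU;add.ALU @i7&i8  | 2-wide
6. mul.MUL @i9  | tail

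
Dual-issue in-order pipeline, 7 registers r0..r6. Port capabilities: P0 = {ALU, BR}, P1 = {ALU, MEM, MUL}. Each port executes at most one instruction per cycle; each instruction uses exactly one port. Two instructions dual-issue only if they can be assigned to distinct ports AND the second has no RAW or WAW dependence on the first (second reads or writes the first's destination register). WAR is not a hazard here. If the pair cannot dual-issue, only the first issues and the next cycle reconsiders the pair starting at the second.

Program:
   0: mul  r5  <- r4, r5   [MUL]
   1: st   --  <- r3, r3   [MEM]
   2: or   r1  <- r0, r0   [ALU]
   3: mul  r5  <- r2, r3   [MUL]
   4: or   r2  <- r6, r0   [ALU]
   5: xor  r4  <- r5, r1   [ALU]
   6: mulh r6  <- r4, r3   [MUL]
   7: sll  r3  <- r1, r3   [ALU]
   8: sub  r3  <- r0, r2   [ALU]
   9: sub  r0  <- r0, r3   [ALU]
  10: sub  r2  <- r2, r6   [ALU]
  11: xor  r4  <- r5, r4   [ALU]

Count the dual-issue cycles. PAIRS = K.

PAIRS = 4

#0 head=0: mul.MUL i0 no-port MUL/MEM
#1 head=1: st.MEM+or.ALU i1/i2 pair
#2 head=3: mul.MUL+or.ALU i3/i4 pair
#3 head=5: xor.ALU i5 RAW r4
#4 head=6: mulh.MUL+sll.ALU i6/i7 pair
#5 head=8: sub.ALU i8 RAW r3
#6 head=9: sub.ALU+sub.ALU i9/i10 pair
#7 head=11: xor.ALU i11 tail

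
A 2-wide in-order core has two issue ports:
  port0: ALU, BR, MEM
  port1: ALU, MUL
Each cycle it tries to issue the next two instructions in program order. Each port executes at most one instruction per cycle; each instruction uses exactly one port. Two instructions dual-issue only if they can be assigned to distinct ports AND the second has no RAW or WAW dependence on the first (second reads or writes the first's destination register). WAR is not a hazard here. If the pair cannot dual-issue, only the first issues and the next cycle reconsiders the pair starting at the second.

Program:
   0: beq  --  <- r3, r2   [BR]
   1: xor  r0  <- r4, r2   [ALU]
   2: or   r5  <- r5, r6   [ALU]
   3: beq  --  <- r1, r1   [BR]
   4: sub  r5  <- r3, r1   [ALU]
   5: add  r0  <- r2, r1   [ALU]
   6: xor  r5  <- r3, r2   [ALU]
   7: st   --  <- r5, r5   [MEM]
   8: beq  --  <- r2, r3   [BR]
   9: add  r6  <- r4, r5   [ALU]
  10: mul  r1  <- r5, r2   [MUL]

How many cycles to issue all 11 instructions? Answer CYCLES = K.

CYCLES = 7

#0 head=0: beq+xor i0&i1 2-wide
#1 head=2: or+beq i2&i3 2-wide
#2 head=4: sub+add i4&i5 2-wide
#3 head=6: xor i6 RAW r5
#4 head=7: st i7 no-port MEM/BR
#5 head=8: beq+add i8&i9 2-wide
#6 head=10: mul i10 tail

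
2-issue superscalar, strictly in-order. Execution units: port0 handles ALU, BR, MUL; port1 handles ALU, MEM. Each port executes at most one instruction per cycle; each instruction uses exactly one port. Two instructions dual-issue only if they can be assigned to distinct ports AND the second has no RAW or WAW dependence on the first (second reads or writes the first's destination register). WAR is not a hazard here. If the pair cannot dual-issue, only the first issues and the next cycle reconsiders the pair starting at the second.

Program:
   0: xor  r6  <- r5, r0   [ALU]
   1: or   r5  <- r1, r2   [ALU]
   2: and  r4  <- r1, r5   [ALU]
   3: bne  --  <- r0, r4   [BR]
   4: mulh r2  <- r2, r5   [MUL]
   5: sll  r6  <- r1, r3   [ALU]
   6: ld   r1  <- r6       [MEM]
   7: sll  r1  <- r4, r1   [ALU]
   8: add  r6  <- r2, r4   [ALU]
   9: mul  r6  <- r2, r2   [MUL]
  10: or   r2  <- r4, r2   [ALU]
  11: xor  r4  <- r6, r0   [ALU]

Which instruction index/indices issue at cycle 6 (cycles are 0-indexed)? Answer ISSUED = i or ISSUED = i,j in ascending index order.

ISSUED = 9,10

#0 head=0: xor/or i0/i1 pair
#1 head=2: and i2 RAW r4
#2 head=3: bne i3 no-port BR/MUL
#3 head=4: mulh/sll i4/i5 pair
#4 head=6: ld i6 RAW+WAW r1
#5 head=7: sll/add i7/i8 pair
#6 head=9: mul/or i9/i10 pair
#7 head=11: xor i11 tail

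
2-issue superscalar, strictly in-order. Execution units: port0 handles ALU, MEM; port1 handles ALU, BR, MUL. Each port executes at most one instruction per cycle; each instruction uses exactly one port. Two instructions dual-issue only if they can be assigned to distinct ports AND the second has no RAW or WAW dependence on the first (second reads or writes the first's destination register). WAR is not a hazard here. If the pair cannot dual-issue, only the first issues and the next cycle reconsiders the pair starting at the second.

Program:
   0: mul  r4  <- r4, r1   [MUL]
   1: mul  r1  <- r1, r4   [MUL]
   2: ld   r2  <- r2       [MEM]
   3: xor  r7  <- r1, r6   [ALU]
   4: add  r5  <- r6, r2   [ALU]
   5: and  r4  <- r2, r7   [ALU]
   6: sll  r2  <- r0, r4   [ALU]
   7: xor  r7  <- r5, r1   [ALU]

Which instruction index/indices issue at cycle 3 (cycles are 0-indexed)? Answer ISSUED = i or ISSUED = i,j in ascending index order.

0. mul @i0  | no-port MUL/MUL
1. mul ld @i1&i2  | 2-wide
2. xor add @i3&i4  | 2-wide
3. and @i5  | RAW r4
4. sll xor @i6&i7  | 2-wide

ISSUED = 5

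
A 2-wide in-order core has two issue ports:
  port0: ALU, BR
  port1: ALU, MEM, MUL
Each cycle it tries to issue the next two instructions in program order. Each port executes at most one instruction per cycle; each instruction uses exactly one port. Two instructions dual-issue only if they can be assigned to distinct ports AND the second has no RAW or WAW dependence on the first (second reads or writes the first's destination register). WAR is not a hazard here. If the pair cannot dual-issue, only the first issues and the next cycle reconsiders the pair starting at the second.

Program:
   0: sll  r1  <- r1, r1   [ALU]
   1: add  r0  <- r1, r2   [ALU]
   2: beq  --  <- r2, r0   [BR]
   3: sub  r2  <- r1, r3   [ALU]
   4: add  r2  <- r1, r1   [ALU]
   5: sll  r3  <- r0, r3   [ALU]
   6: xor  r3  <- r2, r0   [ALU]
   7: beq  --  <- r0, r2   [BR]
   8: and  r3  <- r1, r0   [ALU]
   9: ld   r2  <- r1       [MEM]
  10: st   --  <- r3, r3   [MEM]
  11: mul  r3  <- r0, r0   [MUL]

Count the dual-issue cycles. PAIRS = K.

c0: i0 sll  RAW r1
c1: i1 add  RAW r0
c2: i2,i3 beq/sub  pair
c3: i4,i5 add/sll  pair
c4: i6,i7 xor/beq  pair
c5: i8,i9 and/ld  pair
c6: i10 st  no-port MEM/MUL
c7: i11 mul  tail

PAIRS = 4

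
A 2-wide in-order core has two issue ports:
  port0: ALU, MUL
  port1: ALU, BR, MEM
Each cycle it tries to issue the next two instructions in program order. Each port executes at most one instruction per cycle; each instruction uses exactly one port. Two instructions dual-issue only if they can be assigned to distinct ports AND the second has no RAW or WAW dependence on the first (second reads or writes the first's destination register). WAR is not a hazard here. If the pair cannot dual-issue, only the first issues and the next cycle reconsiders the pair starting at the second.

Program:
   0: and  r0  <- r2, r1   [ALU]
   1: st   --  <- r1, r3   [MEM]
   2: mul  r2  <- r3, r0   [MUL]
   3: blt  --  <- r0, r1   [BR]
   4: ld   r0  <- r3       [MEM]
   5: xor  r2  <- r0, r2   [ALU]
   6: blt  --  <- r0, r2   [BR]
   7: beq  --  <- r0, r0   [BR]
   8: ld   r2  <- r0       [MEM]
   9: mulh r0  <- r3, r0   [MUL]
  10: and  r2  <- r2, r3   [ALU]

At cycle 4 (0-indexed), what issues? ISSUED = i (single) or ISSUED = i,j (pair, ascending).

ISSUED = 6

c0: i0&i1 and.ALU+st.MEM  pair
c1: i2&i3 mul.MUL+blt.BR  pair
c2: i4 ld.MEM  RAW r0
c3: i5 xor.ALU  RAW r2
c4: i6 blt.BR  no-port BR/BR
c5: i7 beq.BR  no-port BR/MEM
c6: i8&i9 ld.MEM+mulh.MUL  pair
c7: i10 and.ALU  tail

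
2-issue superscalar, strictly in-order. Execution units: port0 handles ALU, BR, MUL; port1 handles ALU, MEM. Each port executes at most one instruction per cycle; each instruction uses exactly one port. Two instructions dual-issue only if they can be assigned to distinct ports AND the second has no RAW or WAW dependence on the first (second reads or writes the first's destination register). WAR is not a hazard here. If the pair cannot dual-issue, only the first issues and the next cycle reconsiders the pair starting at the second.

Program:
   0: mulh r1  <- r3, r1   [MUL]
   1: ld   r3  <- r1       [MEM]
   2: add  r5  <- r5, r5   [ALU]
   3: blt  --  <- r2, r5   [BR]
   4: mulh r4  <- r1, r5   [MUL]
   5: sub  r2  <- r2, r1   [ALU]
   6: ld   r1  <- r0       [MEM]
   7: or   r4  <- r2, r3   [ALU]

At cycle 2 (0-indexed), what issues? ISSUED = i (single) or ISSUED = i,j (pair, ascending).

ISSUED = 3

#0 head=0: mulh.MUL i0 RAW r1
#1 head=1: ld.MEM/add.ALU i1+i2 pair
#2 head=3: blt.BR i3 no-port BR/MUL
#3 head=4: mulh.MUL/sub.ALU i4+i5 pair
#4 head=6: ld.MEM/or.ALU i6+i7 pair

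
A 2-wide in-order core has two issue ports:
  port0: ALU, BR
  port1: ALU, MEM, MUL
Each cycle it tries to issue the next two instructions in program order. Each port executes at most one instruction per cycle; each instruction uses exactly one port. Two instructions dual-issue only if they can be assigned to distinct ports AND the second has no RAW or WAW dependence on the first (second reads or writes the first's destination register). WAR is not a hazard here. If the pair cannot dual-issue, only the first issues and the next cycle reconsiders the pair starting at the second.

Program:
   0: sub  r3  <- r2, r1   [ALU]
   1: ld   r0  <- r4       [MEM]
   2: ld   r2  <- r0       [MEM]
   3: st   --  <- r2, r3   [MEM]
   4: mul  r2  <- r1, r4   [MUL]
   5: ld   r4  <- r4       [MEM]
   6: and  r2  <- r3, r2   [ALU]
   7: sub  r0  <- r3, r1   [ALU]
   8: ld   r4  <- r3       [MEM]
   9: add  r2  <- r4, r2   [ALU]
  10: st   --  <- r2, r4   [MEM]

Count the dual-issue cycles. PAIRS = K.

t=0 i0+i1:sub.ALU+ld.MEM ; pair
t=1 i2:ld.MEM ; no-port MEM/MEM
t=2 i3:st.MEM ; no-port MEM/MUL
t=3 i4:mul.MUL ; no-port MUL/MEM
t=4 i5+i6:ld.MEM+and.ALU ; pair
t=5 i7+i8:sub.ALU+ld.MEM ; pair
t=6 i9:add.ALU ; RAW r2
t=7 i10:st.MEM ; tail

PAIRS = 3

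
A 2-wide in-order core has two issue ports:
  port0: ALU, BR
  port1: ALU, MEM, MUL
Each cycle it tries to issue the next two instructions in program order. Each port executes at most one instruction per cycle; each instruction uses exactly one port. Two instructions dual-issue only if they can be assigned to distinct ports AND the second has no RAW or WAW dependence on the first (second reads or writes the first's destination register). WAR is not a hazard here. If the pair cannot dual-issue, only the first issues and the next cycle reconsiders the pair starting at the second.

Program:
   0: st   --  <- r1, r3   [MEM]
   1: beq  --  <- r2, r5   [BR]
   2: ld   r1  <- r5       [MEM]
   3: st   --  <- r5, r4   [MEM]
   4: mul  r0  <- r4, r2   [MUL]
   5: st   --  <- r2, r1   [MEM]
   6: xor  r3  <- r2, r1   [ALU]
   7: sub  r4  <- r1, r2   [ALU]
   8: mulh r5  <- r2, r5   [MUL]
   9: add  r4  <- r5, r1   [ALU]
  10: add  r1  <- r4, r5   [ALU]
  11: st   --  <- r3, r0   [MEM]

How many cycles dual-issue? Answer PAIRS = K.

c0: i0+i1 st+beq  pair
c1: i2 ld  no-port MEM/MEM
c2: i3 st  no-port MEM/MUL
c3: i4 mul  no-port MUL/MEM
c4: i5+i6 st+xor  pair
c5: i7+i8 sub+mulh  pair
c6: i9 add  RAW r4
c7: i10+i11 add+st  pair

PAIRS = 4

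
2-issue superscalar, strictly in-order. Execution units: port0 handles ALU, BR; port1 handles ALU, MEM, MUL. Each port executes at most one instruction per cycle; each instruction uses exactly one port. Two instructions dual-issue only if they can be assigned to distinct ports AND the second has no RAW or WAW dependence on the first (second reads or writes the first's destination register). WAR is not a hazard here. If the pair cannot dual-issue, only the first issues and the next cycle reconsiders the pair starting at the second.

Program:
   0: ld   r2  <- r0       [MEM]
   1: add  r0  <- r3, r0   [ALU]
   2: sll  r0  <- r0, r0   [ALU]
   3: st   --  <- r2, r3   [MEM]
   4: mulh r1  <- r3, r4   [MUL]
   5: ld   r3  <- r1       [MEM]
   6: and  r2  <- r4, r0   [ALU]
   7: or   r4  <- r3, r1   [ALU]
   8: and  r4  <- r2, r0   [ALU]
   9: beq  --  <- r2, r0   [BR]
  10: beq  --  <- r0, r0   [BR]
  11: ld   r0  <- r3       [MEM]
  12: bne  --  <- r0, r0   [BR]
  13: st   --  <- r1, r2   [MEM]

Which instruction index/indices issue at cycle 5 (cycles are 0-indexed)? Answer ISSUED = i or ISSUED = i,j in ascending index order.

c0: i0,i1 ld.MEM+add.ALU  pair
c1: i2,i3 sll.ALU+st.MEM  pair
c2: i4 mulh.MUL  no-port MUL/MEM
c3: i5,i6 ld.MEM+and.ALU  pair
c4: i7 or.ALU  WAW r4
c5: i8,i9 and.ALU+beq.BR  pair
c6: i10,i11 beq.BR+ld.MEM  pair
c7: i12,i13 bne.BR+st.MEM  pair

ISSUED = 8,9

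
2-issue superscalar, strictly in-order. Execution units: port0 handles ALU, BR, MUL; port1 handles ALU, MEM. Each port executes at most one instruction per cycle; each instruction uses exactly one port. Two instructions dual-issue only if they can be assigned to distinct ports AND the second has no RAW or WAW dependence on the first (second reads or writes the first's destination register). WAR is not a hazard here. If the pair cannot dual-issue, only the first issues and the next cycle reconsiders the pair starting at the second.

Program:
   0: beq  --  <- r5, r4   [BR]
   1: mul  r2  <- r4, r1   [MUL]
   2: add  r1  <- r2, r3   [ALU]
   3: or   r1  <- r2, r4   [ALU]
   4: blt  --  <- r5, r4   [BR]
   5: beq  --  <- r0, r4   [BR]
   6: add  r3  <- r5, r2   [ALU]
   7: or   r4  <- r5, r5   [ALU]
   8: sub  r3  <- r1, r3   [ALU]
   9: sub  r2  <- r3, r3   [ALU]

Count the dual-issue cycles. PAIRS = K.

PAIRS = 3

[0] i0  beq.BR  -- no-port BR/MUL
[1] i1  mul.MUL  -- RAW r2
[2] i2  add.ALU  -- WAW r1
[3] i3/i4  or.ALU blt.BR  -- pair
[4] i5/i6  beq.BR add.ALU  -- pair
[5] i7/i8  or.ALU sub.ALU  -- pair
[6] i9  sub.ALU  -- tail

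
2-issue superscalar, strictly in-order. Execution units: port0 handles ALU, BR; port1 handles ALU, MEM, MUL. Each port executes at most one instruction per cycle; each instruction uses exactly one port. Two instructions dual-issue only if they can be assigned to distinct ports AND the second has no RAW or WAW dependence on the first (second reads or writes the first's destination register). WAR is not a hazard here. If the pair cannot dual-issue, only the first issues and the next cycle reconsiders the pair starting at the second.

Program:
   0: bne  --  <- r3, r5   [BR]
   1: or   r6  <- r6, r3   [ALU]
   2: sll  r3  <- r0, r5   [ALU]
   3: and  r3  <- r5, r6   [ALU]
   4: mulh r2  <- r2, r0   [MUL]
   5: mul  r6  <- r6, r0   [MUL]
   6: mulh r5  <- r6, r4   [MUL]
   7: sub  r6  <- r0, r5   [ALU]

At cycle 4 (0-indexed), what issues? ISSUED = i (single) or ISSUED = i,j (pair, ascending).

ISSUED = 6

  cy0 -> i0+i1 (bne.BR;or.ALU) 2-wide
  cy1 -> i2 (sll.ALU) WAW r3
  cy2 -> i3+i4 (and.ALU;mulh.MUL) 2-wide
  cy3 -> i5 (mul.MUL) no-port MUL/MUL
  cy4 -> i6 (mulh.MUL) RAW r5
  cy5 -> i7 (sub.ALU) tail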